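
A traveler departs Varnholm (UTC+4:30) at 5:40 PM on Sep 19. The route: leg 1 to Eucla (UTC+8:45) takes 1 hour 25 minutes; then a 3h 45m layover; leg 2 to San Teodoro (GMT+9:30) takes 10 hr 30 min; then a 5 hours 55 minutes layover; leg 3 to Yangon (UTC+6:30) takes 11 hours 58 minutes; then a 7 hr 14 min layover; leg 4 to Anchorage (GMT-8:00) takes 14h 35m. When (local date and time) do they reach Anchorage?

12:32 PM on September 21

Convert departure to UTC: 5:40 PM − 4:30 = 1:10 PM UTC on Sep 19.
Add 1 hour 25 minutes leg 1 → 2:35 PM UTC.
Add 3 hours 45 minutes layover in Eucla → 6:20 PM UTC.
Add 10 hours and 30 minutes leg 2 → 4:50 AM UTC (Sep 20).
Add 5 hours 55 minutes layover in San Teodoro → 10:45 AM UTC.
Add 11 hours and 58 minutes leg 3 → 10:43 PM UTC.
Add 7 hours and 14 minutes layover in Yangon → 5:57 AM UTC (Sep 21).
Add 14 hours 35 minutes leg 4 → 8:32 PM UTC.
Anchorage is UTC−8:00, so local arrival = 8:32 PM − 8:00 = 12:32 PM on Sep 21.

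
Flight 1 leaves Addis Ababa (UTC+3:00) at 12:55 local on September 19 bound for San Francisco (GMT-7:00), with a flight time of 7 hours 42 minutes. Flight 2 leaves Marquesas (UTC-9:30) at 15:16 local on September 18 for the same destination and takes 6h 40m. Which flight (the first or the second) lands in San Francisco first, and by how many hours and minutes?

the second, by 10 hours 11 minutes

Flight 1 in UTC: 12:55 − 3:00 = 09:55 on Sep 19.
+7 hours and 42 minutes → arrive 17:37 UTC on Sep 19.
Flight 2 in UTC: 15:16 + 9:30 = 00:46 on Sep 19.
+6 hours 40 minutes → arrive 07:26 UTC on Sep 19.
Flight 2 lands earlier by 10 hours 11 minutes.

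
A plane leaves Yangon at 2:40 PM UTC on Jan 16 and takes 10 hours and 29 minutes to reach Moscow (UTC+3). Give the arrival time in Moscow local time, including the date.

4:09 AM on January 17

Departure is given in UTC: 2:40 PM on Jan 16.
Add 10 hours and 29 minutes → 1:09 AM UTC (Jan 17).
Moscow is UTC+3:00: 1:09 AM + 3:00 = 4:09 AM on Jan 17.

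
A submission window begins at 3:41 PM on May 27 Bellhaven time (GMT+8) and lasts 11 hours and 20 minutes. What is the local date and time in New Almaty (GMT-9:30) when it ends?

Convert start to UTC: 3:41 PM − 8:00 = 7:41 AM UTC on May 27.
Add 11 hours and 20 minutes duration → 7:01 PM UTC.
New Almaty is UTC−9:30, so local end time = 7:01 PM − 9:30 = 9:31 AM on May 27.

9:31 AM on May 27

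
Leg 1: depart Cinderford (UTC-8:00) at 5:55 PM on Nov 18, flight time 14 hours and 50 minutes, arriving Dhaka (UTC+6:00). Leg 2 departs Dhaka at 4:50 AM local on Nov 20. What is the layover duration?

6 hours 5 minutes

Convert departure to UTC: 5:55 PM + 8:00 = 1:55 AM UTC on Nov 19.
Add 14 hours 50 minutes flight time → 4:45 PM UTC.
Dhaka is UTC+6:00, so local arrival = 4:45 PM + 6:00 = 10:45 PM on Nov 19.
Layover = 4:50 AM − 10:45 PM (+1 day) = 6 hours 5 minutes.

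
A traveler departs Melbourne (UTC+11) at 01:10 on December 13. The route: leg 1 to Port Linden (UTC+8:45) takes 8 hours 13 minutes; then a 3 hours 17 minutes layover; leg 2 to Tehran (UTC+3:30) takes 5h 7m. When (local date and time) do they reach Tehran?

Convert departure to UTC: 01:10 − 11:00 = 14:10 UTC on Dec 12.
Add 8 hours and 13 minutes leg 1 → 22:23 UTC.
Add 3 hours 17 minutes layover in Port Linden → 01:40 UTC (Dec 13).
Add 5 hours and 7 minutes leg 2 → 06:47 UTC.
Tehran is UTC+3:30, so local arrival = 06:47 + 3:30 = 10:17 on Dec 13.

10:17 on December 13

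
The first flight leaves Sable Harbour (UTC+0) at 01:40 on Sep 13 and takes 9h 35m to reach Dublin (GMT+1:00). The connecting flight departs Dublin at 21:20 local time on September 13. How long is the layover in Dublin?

9 hours 5 minutes

Sable Harbour is at UTC+0, so departure is already 01:40 UTC on Sep 13.
Add 9 hours and 35 minutes flight time → 11:15 UTC.
Dublin is UTC+1:00, so local arrival = 11:15 + 1:00 = 12:15 on Sep 13.
Layover = 21:20 − 12:15 = 9 hours 5 minutes.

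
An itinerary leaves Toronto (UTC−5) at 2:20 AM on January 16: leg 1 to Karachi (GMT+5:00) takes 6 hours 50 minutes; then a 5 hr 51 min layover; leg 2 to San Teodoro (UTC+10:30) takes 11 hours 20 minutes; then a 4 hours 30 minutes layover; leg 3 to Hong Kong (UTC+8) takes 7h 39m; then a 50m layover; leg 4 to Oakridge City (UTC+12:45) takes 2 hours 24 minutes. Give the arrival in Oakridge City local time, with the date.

11:29 AM on Jan 18

Convert departure to UTC: 2:20 AM + 5:00 = 7:20 AM UTC on Jan 16.
Add 6 hours 50 minutes leg 1 → 2:10 PM UTC.
Add 5 hours 51 minutes layover in Karachi → 8:01 PM UTC.
Add 11 hours and 20 minutes leg 2 → 7:21 AM UTC (Jan 17).
Add 4 hours 30 minutes layover in San Teodoro → 11:51 AM UTC.
Add 7 hours 39 minutes leg 3 → 7:30 PM UTC.
Add 50 minutes layover in Hong Kong → 8:20 PM UTC.
Add 2 hours and 24 minutes leg 4 → 10:44 PM UTC.
Oakridge City is UTC+12:45, so local arrival = 10:44 PM + 12:45 = 11:29 AM on Jan 18.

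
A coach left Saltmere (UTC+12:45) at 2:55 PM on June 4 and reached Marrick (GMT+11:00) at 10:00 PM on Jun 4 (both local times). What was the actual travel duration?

8 hours 50 minutes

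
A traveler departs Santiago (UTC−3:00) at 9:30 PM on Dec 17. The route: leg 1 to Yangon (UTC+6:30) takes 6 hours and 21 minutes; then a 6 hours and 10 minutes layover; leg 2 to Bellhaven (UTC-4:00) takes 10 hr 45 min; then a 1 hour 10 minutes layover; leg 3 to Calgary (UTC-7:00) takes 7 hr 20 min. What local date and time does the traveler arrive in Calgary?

1:16 AM on December 19

Convert departure to UTC: 9:30 PM + 3:00 = 12:30 AM UTC on Dec 18.
Add 6 hours and 21 minutes leg 1 → 6:51 AM UTC.
Add 6 hours and 10 minutes layover in Yangon → 1:01 PM UTC.
Add 10 hours and 45 minutes leg 2 → 11:46 PM UTC.
Add 1 hour 10 minutes layover in Bellhaven → 12:56 AM UTC (Dec 19).
Add 7 hours 20 minutes leg 3 → 8:16 AM UTC.
Calgary is UTC−7:00, so local arrival = 8:16 AM − 7:00 = 1:16 AM on Dec 19.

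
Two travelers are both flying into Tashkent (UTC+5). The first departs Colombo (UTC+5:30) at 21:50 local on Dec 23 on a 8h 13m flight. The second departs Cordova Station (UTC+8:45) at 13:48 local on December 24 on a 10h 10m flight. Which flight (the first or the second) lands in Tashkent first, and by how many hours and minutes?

the first, by 14 hours 40 minutes

Flight 1 in UTC: 21:50 − 5:30 = 16:20 on Dec 23.
+8 hours and 13 minutes → arrive 00:33 UTC on Dec 24.
Flight 2 in UTC: 13:48 − 8:45 = 05:03 on Dec 24.
+10 hours and 10 minutes → arrive 15:13 UTC on Dec 24.
Flight 1 lands earlier by 14 hours 40 minutes.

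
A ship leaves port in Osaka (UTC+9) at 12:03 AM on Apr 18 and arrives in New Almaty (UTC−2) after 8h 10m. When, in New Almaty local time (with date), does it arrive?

Convert departure to UTC: 12:03 AM − 9:00 = 3:03 PM UTC on Apr 17.
Add 8 hours 10 minutes travel time → 11:13 PM UTC.
New Almaty is UTC−2:00, so local arrival = 11:13 PM − 2:00 = 9:13 PM on Apr 17.

9:13 PM on April 17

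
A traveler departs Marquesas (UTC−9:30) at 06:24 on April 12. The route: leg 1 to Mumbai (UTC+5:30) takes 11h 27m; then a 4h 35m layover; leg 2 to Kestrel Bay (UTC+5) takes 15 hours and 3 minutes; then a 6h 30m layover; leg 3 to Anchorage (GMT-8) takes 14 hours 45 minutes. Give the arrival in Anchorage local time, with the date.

12:14 on Apr 14

Convert departure to UTC: 06:24 + 9:30 = 15:54 UTC on Apr 12.
Add 11 hours 27 minutes leg 1 → 03:21 UTC (Apr 13).
Add 4 hours and 35 minutes layover in Mumbai → 07:56 UTC.
Add 15 hours 3 minutes leg 2 → 22:59 UTC.
Add 6 hours 30 minutes layover in Kestrel Bay → 05:29 UTC (Apr 14).
Add 14 hours and 45 minutes leg 3 → 20:14 UTC.
Anchorage is UTC−8:00, so local arrival = 20:14 − 8:00 = 12:14 on Apr 14.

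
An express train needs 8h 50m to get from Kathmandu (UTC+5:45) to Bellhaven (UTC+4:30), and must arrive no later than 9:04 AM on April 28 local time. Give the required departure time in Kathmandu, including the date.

1:29 AM on Apr 28

Target arrival in UTC: 9:04 AM − 4:30 = 4:34 AM on Apr 28.
Subtract 8 hours 50 minutes → departure 7:44 PM UTC on Apr 27.
Kathmandu is UTC+5:45: 7:44 PM + 5:45 = 1:29 AM on Apr 28.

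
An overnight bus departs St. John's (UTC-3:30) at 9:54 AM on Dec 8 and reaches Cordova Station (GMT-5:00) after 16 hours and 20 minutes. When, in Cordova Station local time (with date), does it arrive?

12:44 AM on Dec 9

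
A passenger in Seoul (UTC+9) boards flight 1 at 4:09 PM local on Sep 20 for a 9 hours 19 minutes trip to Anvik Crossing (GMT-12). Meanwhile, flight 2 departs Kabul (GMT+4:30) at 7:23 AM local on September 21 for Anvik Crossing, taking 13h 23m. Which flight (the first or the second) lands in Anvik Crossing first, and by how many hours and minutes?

the first, by 23 hours 48 minutes

Flight 1 in UTC: 4:09 PM − 9:00 = 7:09 AM on Sep 20.
+9 hours 19 minutes → arrive 4:28 PM UTC on Sep 20.
Flight 2 in UTC: 7:23 AM − 4:30 = 2:53 AM on Sep 21.
+13 hours 23 minutes → arrive 4:16 PM UTC on Sep 21.
Flight 1 lands earlier by 23 hours 48 minutes.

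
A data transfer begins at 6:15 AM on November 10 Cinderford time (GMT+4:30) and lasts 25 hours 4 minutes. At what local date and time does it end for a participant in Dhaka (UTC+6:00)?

Dhaka is 1:30 ahead of Cinderford.
After 25 hours and 4 minutes it is 7:19 AM (Nov 11) in Cinderford.
Shift by the zone difference: 7:19 AM + 1:30 = 8:49 AM on Nov 11 in Dhaka.

8:49 AM on November 11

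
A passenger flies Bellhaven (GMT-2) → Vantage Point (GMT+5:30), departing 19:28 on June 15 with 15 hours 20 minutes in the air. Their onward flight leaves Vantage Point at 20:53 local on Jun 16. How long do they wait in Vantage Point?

2 hours 35 minutes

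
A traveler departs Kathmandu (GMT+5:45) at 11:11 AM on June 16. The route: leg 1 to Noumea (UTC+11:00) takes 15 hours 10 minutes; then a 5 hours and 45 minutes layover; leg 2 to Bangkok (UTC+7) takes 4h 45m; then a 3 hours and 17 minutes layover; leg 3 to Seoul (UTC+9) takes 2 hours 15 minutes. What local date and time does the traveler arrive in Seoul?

9:38 PM on Jun 17

Convert departure to UTC: 11:11 AM − 5:45 = 5:26 AM UTC on Jun 16.
Add 15 hours 10 minutes leg 1 → 8:36 PM UTC.
Add 5 hours 45 minutes layover in Noumea → 2:21 AM UTC (Jun 17).
Add 4 hours and 45 minutes leg 2 → 7:06 AM UTC.
Add 3 hours and 17 minutes layover in Bangkok → 10:23 AM UTC.
Add 2 hours 15 minutes leg 3 → 12:38 PM UTC.
Seoul is UTC+9:00, so local arrival = 12:38 PM + 9:00 = 9:38 PM on Jun 17.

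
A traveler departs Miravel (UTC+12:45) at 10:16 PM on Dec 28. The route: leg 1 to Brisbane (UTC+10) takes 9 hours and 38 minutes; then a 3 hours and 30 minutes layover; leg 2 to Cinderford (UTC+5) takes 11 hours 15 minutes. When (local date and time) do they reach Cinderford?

Convert departure to UTC: 10:16 PM − 12:45 = 9:31 AM UTC on Dec 28.
Add 9 hours 38 minutes leg 1 → 7:09 PM UTC.
Add 3 hours 30 minutes layover in Brisbane → 10:39 PM UTC.
Add 11 hours and 15 minutes leg 2 → 9:54 AM UTC (Dec 29).
Cinderford is UTC+5:00, so local arrival = 9:54 AM + 5:00 = 2:54 PM on Dec 29.

2:54 PM on December 29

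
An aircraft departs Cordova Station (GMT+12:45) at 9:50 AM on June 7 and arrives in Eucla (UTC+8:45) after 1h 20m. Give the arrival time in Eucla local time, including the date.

7:10 AM on June 7

Convert departure to UTC: 9:50 AM − 12:45 = 9:05 PM UTC on Jun 6.
Add 1 hour 20 minutes travel time → 10:25 PM UTC.
Eucla is UTC+8:45, so local arrival = 10:25 PM + 8:45 = 7:10 AM on Jun 7.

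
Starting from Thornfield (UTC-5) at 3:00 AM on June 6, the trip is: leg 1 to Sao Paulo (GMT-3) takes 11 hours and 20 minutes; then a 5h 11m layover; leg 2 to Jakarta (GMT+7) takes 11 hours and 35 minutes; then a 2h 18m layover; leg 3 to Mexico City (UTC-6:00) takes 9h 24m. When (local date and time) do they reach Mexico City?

Convert departure to UTC: 3:00 AM + 5:00 = 8:00 AM UTC on Jun 6.
Add 11 hours 20 minutes leg 1 → 7:20 PM UTC.
Add 5 hours and 11 minutes layover in Sao Paulo → 12:31 AM UTC (Jun 7).
Add 11 hours 35 minutes leg 2 → 12:06 PM UTC.
Add 2 hours 18 minutes layover in Jakarta → 2:24 PM UTC.
Add 9 hours 24 minutes leg 3 → 11:48 PM UTC.
Mexico City is UTC−6:00, so local arrival = 11:48 PM − 6:00 = 5:48 PM on Jun 7.

5:48 PM on June 7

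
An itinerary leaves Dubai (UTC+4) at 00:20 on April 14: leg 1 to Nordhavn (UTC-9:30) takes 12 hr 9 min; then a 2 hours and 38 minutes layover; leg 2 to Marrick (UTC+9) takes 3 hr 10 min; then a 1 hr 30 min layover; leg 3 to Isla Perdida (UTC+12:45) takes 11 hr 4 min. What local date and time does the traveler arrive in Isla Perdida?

15:36 on April 15

Convert departure to UTC: 00:20 − 4:00 = 20:20 UTC on Apr 13.
Add 12 hours and 9 minutes leg 1 → 08:29 UTC (Apr 14).
Add 2 hours and 38 minutes layover in Nordhavn → 11:07 UTC.
Add 3 hours and 10 minutes leg 2 → 14:17 UTC.
Add 1 hour and 30 minutes layover in Marrick → 15:47 UTC.
Add 11 hours and 4 minutes leg 3 → 02:51 UTC (Apr 15).
Isla Perdida is UTC+12:45, so local arrival = 02:51 + 12:45 = 15:36 on Apr 15.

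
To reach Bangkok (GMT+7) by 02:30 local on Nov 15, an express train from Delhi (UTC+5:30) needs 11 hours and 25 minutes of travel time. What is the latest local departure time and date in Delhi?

13:35 on November 14

Target arrival in UTC: 02:30 − 7:00 = 19:30 on Nov 14.
Subtract 11 hours and 25 minutes → departure 08:05 UTC on Nov 14.
Delhi is UTC+5:30: 08:05 + 5:30 = 13:35 on Nov 14.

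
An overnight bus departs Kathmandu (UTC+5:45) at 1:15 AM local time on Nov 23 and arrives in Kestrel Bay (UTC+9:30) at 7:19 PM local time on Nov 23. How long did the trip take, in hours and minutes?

Departure in UTC: 1:15 AM − 5:45 = 7:30 PM on Nov 22.
Arrival in UTC: 7:19 PM − 9:30 = 9:49 AM on Nov 23.
Elapsed = 9:49 AM − 7:30 PM (+1 day) = 14 hours 19 minutes.

14 hours 19 minutes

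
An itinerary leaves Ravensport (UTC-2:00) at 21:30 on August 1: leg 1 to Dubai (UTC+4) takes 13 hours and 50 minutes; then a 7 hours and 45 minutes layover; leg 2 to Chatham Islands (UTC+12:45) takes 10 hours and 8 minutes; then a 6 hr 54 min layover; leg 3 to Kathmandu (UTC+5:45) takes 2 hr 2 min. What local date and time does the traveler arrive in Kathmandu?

Convert departure to UTC: 21:30 + 2:00 = 23:30 UTC on Aug 1.
Add 13 hours 50 minutes leg 1 → 13:20 UTC (Aug 2).
Add 7 hours 45 minutes layover in Dubai → 21:05 UTC.
Add 10 hours and 8 minutes leg 2 → 07:13 UTC (Aug 3).
Add 6 hours and 54 minutes layover in Chatham Islands → 14:07 UTC.
Add 2 hours 2 minutes leg 3 → 16:09 UTC.
Kathmandu is UTC+5:45, so local arrival = 16:09 + 5:45 = 21:54 on Aug 3.

21:54 on August 3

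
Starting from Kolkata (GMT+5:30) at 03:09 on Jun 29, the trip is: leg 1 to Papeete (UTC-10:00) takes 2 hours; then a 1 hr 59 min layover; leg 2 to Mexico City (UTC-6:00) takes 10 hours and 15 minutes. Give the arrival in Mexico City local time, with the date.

05:53 on June 29

Convert departure to UTC: 03:09 − 5:30 = 21:39 UTC on Jun 28.
Add 2 hours leg 1 → 23:39 UTC.
Add 1 hour 59 minutes layover in Papeete → 01:38 UTC (Jun 29).
Add 10 hours and 15 minutes leg 2 → 11:53 UTC.
Mexico City is UTC−6:00, so local arrival = 11:53 − 6:00 = 05:53 on Jun 29.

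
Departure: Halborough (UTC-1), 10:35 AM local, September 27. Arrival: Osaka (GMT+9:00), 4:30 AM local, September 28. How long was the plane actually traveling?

7 hours 55 minutes

Departure in UTC: 10:35 AM + 1:00 = 11:35 AM on Sep 27.
Arrival in UTC: 4:30 AM − 9:00 = 7:30 PM on Sep 27.
Elapsed = 7:30 PM − 11:35 AM = 7 hours 55 minutes.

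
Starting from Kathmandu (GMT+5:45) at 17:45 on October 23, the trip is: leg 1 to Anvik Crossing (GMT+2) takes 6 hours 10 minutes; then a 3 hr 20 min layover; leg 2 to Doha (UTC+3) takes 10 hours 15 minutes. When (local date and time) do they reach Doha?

Convert departure to UTC: 17:45 − 5:45 = 12:00 UTC on Oct 23.
Add 6 hours and 10 minutes leg 1 → 18:10 UTC.
Add 3 hours and 20 minutes layover in Anvik Crossing → 21:30 UTC.
Add 10 hours 15 minutes leg 2 → 07:45 UTC (Oct 24).
Doha is UTC+3:00, so local arrival = 07:45 + 3:00 = 10:45 on Oct 24.

10:45 on October 24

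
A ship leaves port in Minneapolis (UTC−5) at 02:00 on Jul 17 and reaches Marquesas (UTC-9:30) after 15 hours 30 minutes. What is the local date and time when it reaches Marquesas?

13:00 on Jul 17

Marquesas is 4:30 behind Minneapolis.
After 15 hours 30 minutes it is 17:30 in Minneapolis.
Shift by the zone difference: 17:30 − 4:30 = 13:00 on Jul 17 in Marquesas.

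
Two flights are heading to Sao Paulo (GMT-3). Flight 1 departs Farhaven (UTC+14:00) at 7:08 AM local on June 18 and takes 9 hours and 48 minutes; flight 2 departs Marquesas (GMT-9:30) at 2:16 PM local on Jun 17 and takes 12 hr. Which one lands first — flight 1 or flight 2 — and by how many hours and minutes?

Flight 1 in UTC: 7:08 AM − 14:00 = 5:08 PM on Jun 17.
+9 hours and 48 minutes → arrive 2:56 AM UTC on Jun 18.
Flight 2 in UTC: 2:16 PM + 9:30 = 11:46 PM on Jun 17.
+12 hours → arrive 11:46 AM UTC on Jun 18.
Flight 1 lands earlier by 8 hours 50 minutes.

the first, by 8 hours 50 minutes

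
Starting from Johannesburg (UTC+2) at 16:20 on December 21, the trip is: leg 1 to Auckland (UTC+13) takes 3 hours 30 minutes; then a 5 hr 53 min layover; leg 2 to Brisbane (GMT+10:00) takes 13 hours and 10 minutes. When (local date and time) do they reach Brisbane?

22:53 on December 22

Convert departure to UTC: 16:20 − 2:00 = 14:20 UTC on Dec 21.
Add 3 hours 30 minutes leg 1 → 17:50 UTC.
Add 5 hours 53 minutes layover in Auckland → 23:43 UTC.
Add 13 hours 10 minutes leg 2 → 12:53 UTC (Dec 22).
Brisbane is UTC+10:00, so local arrival = 12:53 + 10:00 = 22:53 on Dec 22.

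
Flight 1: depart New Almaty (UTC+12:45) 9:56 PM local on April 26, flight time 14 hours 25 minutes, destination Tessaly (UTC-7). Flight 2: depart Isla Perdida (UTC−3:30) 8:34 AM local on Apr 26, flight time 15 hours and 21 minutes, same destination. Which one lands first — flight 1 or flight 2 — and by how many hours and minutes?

Flight 1 in UTC: 9:56 PM − 12:45 = 9:11 AM on Apr 26.
+14 hours 25 minutes → arrive 11:36 PM UTC on Apr 26.
Flight 2 in UTC: 8:34 AM + 3:30 = 12:04 PM on Apr 26.
+15 hours and 21 minutes → arrive 3:25 AM UTC on Apr 27.
Flight 1 lands earlier by 3 hours 49 minutes.

the first, by 3 hours 49 minutes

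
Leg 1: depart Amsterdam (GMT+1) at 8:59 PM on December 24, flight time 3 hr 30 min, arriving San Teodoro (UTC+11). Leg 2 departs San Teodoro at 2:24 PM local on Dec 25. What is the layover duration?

Convert departure to UTC: 8:59 PM − 1:00 = 7:59 PM UTC on Dec 24.
Add 3 hours and 30 minutes flight time → 11:29 PM UTC.
San Teodoro is UTC+11:00, so local arrival = 11:29 PM + 11:00 = 10:29 AM on Dec 25.
Layover = 2:24 PM − 10:29 AM = 3 hours 55 minutes.

3 hours 55 minutes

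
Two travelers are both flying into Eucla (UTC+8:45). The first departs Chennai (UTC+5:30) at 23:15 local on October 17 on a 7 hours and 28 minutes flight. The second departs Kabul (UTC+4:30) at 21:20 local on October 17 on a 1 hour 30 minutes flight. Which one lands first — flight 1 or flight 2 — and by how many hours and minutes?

Flight 1 in UTC: 23:15 − 5:30 = 17:45 on Oct 17.
+7 hours and 28 minutes → arrive 01:13 UTC on Oct 18.
Flight 2 in UTC: 21:20 − 4:30 = 16:50 on Oct 17.
+1 hour and 30 minutes → arrive 18:20 UTC on Oct 17.
Flight 2 lands earlier by 6 hours 53 minutes.

the second, by 6 hours 53 minutes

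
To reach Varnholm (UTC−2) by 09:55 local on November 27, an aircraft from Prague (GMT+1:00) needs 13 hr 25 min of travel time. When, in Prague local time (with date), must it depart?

Target arrival in UTC: 09:55 + 2:00 = 11:55 on Nov 27.
Subtract 13 hours 25 minutes → departure 22:30 UTC on Nov 26.
Prague is UTC+1:00: 22:30 + 1:00 = 23:30 on Nov 26.

23:30 on November 26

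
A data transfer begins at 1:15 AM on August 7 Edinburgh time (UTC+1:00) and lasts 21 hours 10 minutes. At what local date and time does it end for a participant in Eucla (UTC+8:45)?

Convert start to UTC: 1:15 AM − 1:00 = 12:15 AM UTC on Aug 7.
Add 21 hours and 10 minutes duration → 9:25 PM UTC.
Eucla is UTC+8:45, so local end time = 9:25 PM + 8:45 = 6:10 AM on Aug 8.

6:10 AM on August 8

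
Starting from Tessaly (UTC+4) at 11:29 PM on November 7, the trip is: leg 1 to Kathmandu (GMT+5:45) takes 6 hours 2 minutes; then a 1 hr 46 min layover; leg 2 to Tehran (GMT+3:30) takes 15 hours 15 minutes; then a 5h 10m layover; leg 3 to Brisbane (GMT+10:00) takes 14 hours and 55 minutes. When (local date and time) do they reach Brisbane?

12:37 AM on Nov 10

Convert departure to UTC: 11:29 PM − 4:00 = 7:29 PM UTC on Nov 7.
Add 6 hours 2 minutes leg 1 → 1:31 AM UTC (Nov 8).
Add 1 hour 46 minutes layover in Kathmandu → 3:17 AM UTC.
Add 15 hours 15 minutes leg 2 → 6:32 PM UTC.
Add 5 hours 10 minutes layover in Tehran → 11:42 PM UTC.
Add 14 hours 55 minutes leg 3 → 2:37 PM UTC (Nov 9).
Brisbane is UTC+10:00, so local arrival = 2:37 PM + 10:00 = 12:37 AM on Nov 10.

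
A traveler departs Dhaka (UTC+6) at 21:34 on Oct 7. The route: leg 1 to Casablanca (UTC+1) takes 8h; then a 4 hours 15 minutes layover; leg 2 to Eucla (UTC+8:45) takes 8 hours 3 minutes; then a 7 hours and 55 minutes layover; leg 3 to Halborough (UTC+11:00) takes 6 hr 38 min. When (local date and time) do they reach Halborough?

13:25 on October 9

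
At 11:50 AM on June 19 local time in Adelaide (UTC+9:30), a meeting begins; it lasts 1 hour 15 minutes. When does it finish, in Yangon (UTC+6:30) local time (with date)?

10:05 AM on June 19

Convert start to UTC: 11:50 AM − 9:30 = 2:20 AM UTC on Jun 19.
Add 1 hour 15 minutes duration → 3:35 AM UTC.
Yangon is UTC+6:30, so local end time = 3:35 AM + 6:30 = 10:05 AM on Jun 19.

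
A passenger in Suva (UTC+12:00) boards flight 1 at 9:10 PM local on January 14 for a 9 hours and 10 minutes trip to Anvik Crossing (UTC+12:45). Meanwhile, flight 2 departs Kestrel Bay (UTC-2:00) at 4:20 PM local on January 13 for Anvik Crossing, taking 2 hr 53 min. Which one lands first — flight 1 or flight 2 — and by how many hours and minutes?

the second, by 21 hours 7 minutes

Flight 1 in UTC: 9:10 PM − 12:00 = 9:10 AM on Jan 14.
+9 hours and 10 minutes → arrive 6:20 PM UTC on Jan 14.
Flight 2 in UTC: 4:20 PM + 2:00 = 6:20 PM on Jan 13.
+2 hours and 53 minutes → arrive 9:13 PM UTC on Jan 13.
Flight 2 lands earlier by 21 hours 7 minutes.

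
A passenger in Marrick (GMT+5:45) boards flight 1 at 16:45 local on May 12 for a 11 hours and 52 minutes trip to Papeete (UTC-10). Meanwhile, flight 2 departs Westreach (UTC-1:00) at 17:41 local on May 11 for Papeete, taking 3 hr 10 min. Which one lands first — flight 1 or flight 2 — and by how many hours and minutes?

Flight 1 in UTC: 16:45 − 5:45 = 11:00 on May 12.
+11 hours and 52 minutes → arrive 22:52 UTC on May 12.
Flight 2 in UTC: 17:41 + 1:00 = 18:41 on May 11.
+3 hours 10 minutes → arrive 21:51 UTC on May 11.
Flight 2 lands earlier by 25 hours 1 minute.

the second, by 25 hours 1 minute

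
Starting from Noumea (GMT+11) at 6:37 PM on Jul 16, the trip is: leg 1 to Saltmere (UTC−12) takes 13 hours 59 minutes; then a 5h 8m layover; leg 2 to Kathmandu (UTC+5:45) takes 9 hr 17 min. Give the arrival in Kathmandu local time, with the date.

Convert departure to UTC: 6:37 PM − 11:00 = 7:37 AM UTC on Jul 16.
Add 13 hours and 59 minutes leg 1 → 9:36 PM UTC.
Add 5 hours and 8 minutes layover in Saltmere → 2:44 AM UTC (Jul 17).
Add 9 hours and 17 minutes leg 2 → 12:01 PM UTC.
Kathmandu is UTC+5:45, so local arrival = 12:01 PM + 5:45 = 5:46 PM on Jul 17.

5:46 PM on July 17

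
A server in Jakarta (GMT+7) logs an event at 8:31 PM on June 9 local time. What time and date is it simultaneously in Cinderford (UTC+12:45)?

In UTC: 8:31 PM − 7:00 = 1:31 PM on Jun 9.
Cinderford is UTC+12:45: 1:31 PM + 12:45 = 2:16 AM on Jun 10.

2:16 AM on Jun 10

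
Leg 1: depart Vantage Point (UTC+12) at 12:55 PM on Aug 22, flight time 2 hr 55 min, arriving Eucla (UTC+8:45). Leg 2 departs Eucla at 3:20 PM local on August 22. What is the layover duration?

Convert departure to UTC: 12:55 PM − 12:00 = 12:55 AM UTC on Aug 22.
Add 2 hours and 55 minutes flight time → 3:50 AM UTC.
Eucla is UTC+8:45, so local arrival = 3:50 AM + 8:45 = 12:35 PM on Aug 22.
Layover = 3:20 PM − 12:35 PM = 2 hours 45 minutes.

2 hours 45 minutes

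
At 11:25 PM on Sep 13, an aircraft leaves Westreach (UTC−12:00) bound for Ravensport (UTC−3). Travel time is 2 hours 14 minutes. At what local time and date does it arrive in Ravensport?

Convert departure to UTC: 11:25 PM + 12:00 = 11:25 AM UTC on Sep 14.
Add 2 hours 14 minutes travel time → 1:39 PM UTC.
Ravensport is UTC−3:00, so local arrival = 1:39 PM − 3:00 = 10:39 AM on Sep 14.

10:39 AM on September 14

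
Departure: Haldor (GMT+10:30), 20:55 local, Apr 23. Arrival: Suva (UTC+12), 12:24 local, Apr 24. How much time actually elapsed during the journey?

13 hours 59 minutes

Departure in UTC: 20:55 − 10:30 = 10:25 on Apr 23.
Arrival in UTC: 12:24 − 12:00 = 00:24 on Apr 24.
Elapsed = 00:24 − 10:25 (+1 day) = 13 hours 59 minutes.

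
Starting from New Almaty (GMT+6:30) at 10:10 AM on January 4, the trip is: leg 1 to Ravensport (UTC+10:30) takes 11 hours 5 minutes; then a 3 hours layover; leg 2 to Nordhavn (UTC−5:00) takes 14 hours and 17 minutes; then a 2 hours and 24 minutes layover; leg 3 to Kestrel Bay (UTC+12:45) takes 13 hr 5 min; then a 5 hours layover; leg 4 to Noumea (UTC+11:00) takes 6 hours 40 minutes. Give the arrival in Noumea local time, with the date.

Convert departure to UTC: 10:10 AM − 6:30 = 3:40 AM UTC on Jan 4.
Add 11 hours 5 minutes leg 1 → 2:45 PM UTC.
Add 3 hours layover in Ravensport → 5:45 PM UTC.
Add 14 hours and 17 minutes leg 2 → 8:02 AM UTC (Jan 5).
Add 2 hours 24 minutes layover in Nordhavn → 10:26 AM UTC.
Add 13 hours 5 minutes leg 3 → 11:31 PM UTC.
Add 5 hours layover in Kestrel Bay → 4:31 AM UTC (Jan 6).
Add 6 hours and 40 minutes leg 4 → 11:11 AM UTC.
Noumea is UTC+11:00, so local arrival = 11:11 AM + 11:00 = 10:11 PM on Jan 6.

10:11 PM on January 6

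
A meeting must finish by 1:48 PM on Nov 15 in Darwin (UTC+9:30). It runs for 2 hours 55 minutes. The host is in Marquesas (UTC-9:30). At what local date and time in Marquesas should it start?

3:53 PM on Nov 14

Target end time in UTC: 1:48 PM − 9:30 = 4:18 AM on Nov 15.
Subtract 2 hours and 55 minutes → start 1:23 AM UTC on Nov 15.
Marquesas is UTC−9:30: 1:23 AM − 9:30 = 3:53 PM on Nov 14.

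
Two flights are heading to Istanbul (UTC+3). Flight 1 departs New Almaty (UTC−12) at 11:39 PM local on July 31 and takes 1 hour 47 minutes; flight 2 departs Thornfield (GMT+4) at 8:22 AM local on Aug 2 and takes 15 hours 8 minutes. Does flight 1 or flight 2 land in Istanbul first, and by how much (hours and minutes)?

the first, by 30 hours 4 minutes

Flight 1 in UTC: 11:39 PM + 12:00 = 11:39 AM on Aug 1.
+1 hour and 47 minutes → arrive 1:26 PM UTC on Aug 1.
Flight 2 in UTC: 8:22 AM − 4:00 = 4:22 AM on Aug 2.
+15 hours 8 minutes → arrive 7:30 PM UTC on Aug 2.
Flight 1 lands earlier by 30 hours 4 minutes.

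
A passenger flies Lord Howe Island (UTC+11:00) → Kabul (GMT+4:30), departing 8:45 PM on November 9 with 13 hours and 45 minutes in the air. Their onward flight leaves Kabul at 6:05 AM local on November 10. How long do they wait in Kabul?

Convert departure to UTC: 8:45 PM − 11:00 = 9:45 AM UTC on Nov 9.
Add 13 hours and 45 minutes flight time → 11:30 PM UTC.
Kabul is UTC+4:30, so local arrival = 11:30 PM + 4:30 = 4:00 AM on Nov 10.
Layover = 6:05 AM − 4:00 AM = 2 hours 5 minutes.

2 hours 5 minutes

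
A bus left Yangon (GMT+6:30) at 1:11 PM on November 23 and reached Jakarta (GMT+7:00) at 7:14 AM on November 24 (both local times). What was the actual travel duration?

Departure in UTC: 1:11 PM − 6:30 = 6:41 AM on Nov 23.
Arrival in UTC: 7:14 AM − 7:00 = 12:14 AM on Nov 24.
Elapsed = 12:14 AM − 6:41 AM (+1 day) = 17 hours 33 minutes.

17 hours 33 minutes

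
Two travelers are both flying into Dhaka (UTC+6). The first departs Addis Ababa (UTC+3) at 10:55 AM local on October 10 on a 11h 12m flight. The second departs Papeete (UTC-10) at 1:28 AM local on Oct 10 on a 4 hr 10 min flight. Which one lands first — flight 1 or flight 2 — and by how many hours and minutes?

the second, by 3 hours 29 minutes

Flight 1 in UTC: 10:55 AM − 3:00 = 7:55 AM on Oct 10.
+11 hours and 12 minutes → arrive 7:07 PM UTC on Oct 10.
Flight 2 in UTC: 1:28 AM + 10:00 = 11:28 AM on Oct 10.
+4 hours 10 minutes → arrive 3:38 PM UTC on Oct 10.
Flight 2 lands earlier by 3 hours 29 minutes.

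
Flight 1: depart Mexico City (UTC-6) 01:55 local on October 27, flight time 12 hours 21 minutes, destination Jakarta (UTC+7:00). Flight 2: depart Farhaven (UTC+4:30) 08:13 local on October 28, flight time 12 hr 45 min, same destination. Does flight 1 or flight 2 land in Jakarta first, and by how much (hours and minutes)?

the first, by 20 hours 12 minutes

Flight 1 in UTC: 01:55 + 6:00 = 07:55 on Oct 27.
+12 hours 21 minutes → arrive 20:16 UTC on Oct 27.
Flight 2 in UTC: 08:13 − 4:30 = 03:43 on Oct 28.
+12 hours and 45 minutes → arrive 16:28 UTC on Oct 28.
Flight 1 lands earlier by 20 hours 12 minutes.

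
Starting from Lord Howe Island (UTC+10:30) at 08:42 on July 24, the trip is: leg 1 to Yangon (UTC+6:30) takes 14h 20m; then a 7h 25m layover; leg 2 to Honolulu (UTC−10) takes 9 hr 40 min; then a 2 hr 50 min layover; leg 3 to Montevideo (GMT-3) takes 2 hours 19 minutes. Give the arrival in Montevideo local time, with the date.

07:46 on July 25

Convert departure to UTC: 08:42 − 10:30 = 22:12 UTC on Jul 23.
Add 14 hours 20 minutes leg 1 → 12:32 UTC (Jul 24).
Add 7 hours 25 minutes layover in Yangon → 19:57 UTC.
Add 9 hours and 40 minutes leg 2 → 05:37 UTC (Jul 25).
Add 2 hours 50 minutes layover in Honolulu → 08:27 UTC.
Add 2 hours and 19 minutes leg 3 → 10:46 UTC.
Montevideo is UTC−3:00, so local arrival = 10:46 − 3:00 = 07:46 on Jul 25.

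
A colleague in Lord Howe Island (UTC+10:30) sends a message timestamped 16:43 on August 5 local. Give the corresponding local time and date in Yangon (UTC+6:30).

In UTC: 16:43 − 10:30 = 06:13 on Aug 5.
Yangon is UTC+6:30: 06:13 + 6:30 = 12:43 on Aug 5.

12:43 on Aug 5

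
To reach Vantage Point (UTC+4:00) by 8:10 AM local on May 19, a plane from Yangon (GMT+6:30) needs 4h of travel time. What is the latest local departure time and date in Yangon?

Target arrival in UTC: 8:10 AM − 4:00 = 4:10 AM on May 19.
Subtract 4 hours → departure 12:10 AM UTC on May 19.
Yangon is UTC+6:30: 12:10 AM + 6:30 = 6:40 AM on May 19.

6:40 AM on May 19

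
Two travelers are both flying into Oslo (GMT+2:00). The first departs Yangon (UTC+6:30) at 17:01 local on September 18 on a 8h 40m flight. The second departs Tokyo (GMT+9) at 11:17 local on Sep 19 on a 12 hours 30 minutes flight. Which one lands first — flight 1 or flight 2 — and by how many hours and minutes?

Flight 1 in UTC: 17:01 − 6:30 = 10:31 on Sep 18.
+8 hours and 40 minutes → arrive 19:11 UTC on Sep 18.
Flight 2 in UTC: 11:17 − 9:00 = 02:17 on Sep 19.
+12 hours and 30 minutes → arrive 14:47 UTC on Sep 19.
Flight 1 lands earlier by 19 hours 36 minutes.

the first, by 19 hours 36 minutes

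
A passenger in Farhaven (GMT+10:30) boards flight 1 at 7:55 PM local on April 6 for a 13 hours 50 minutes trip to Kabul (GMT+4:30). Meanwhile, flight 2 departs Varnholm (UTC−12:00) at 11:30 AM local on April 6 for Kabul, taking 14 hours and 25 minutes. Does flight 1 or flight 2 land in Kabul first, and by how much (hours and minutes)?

the first, by 14 hours 40 minutes

Flight 1 in UTC: 7:55 PM − 10:30 = 9:25 AM on Apr 6.
+13 hours and 50 minutes → arrive 11:15 PM UTC on Apr 6.
Flight 2 in UTC: 11:30 AM + 12:00 = 11:30 PM on Apr 6.
+14 hours 25 minutes → arrive 1:55 PM UTC on Apr 7.
Flight 1 lands earlier by 14 hours 40 minutes.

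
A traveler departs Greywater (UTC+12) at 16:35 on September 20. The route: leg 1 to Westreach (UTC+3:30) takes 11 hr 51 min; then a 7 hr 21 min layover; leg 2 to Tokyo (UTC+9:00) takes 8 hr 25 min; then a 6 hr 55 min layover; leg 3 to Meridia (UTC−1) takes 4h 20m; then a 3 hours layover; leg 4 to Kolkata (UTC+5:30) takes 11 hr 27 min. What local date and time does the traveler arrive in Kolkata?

15:24 on September 22

Convert departure to UTC: 16:35 − 12:00 = 04:35 UTC on Sep 20.
Add 11 hours and 51 minutes leg 1 → 16:26 UTC.
Add 7 hours 21 minutes layover in Westreach → 23:47 UTC.
Add 8 hours 25 minutes leg 2 → 08:12 UTC (Sep 21).
Add 6 hours and 55 minutes layover in Tokyo → 15:07 UTC.
Add 4 hours and 20 minutes leg 3 → 19:27 UTC.
Add 3 hours layover in Meridia → 22:27 UTC.
Add 11 hours and 27 minutes leg 4 → 09:54 UTC (Sep 22).
Kolkata is UTC+5:30, so local arrival = 09:54 + 5:30 = 15:24 on Sep 22.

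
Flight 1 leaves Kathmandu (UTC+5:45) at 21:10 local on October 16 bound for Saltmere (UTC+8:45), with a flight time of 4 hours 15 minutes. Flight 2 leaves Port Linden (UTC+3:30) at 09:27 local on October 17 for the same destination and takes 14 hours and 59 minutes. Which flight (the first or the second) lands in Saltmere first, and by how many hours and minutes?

the first, by 25 hours 16 minutes

Flight 1 in UTC: 21:10 − 5:45 = 15:25 on Oct 16.
+4 hours 15 minutes → arrive 19:40 UTC on Oct 16.
Flight 2 in UTC: 09:27 − 3:30 = 05:57 on Oct 17.
+14 hours 59 minutes → arrive 20:56 UTC on Oct 17.
Flight 1 lands earlier by 25 hours 16 minutes.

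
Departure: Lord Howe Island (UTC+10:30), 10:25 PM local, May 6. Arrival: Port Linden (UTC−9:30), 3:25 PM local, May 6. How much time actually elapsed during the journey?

13 hours

Departure in UTC: 10:25 PM − 10:30 = 11:55 AM on May 6.
Arrival in UTC: 3:25 PM + 9:30 = 12:55 AM on May 7.
Elapsed = 12:55 AM − 11:55 AM (+1 day) = 13 hours.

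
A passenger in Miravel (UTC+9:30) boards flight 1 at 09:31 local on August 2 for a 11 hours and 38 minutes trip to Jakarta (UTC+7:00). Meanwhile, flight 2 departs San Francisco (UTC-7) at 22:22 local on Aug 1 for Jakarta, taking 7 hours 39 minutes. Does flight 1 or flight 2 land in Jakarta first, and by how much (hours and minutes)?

the first, by 1 hour 22 minutes

Flight 1 in UTC: 09:31 − 9:30 = 00:01 on Aug 2.
+11 hours and 38 minutes → arrive 11:39 UTC on Aug 2.
Flight 2 in UTC: 22:22 + 7:00 = 05:22 on Aug 2.
+7 hours 39 minutes → arrive 13:01 UTC on Aug 2.
Flight 1 lands earlier by 1 hour 22 minutes.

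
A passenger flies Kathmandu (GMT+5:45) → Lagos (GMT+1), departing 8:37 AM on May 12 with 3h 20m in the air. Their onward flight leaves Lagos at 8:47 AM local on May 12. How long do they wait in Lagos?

Convert departure to UTC: 8:37 AM − 5:45 = 2:52 AM UTC on May 12.
Add 3 hours and 20 minutes flight time → 6:12 AM UTC.
Lagos is UTC+1:00, so local arrival = 6:12 AM + 1:00 = 7:12 AM on May 12.
Layover = 8:47 AM − 7:12 AM = 1 hour 35 minutes.

1 hour 35 minutes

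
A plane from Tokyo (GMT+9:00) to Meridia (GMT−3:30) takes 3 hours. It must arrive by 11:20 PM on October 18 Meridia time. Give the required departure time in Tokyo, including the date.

8:50 AM on Oct 19

Target arrival in UTC: 11:20 PM + 3:30 = 2:50 AM on Oct 19.
Subtract 3 hours → departure 11:50 PM UTC on Oct 18.
Tokyo is UTC+9:00: 11:50 PM + 9:00 = 8:50 AM on Oct 19.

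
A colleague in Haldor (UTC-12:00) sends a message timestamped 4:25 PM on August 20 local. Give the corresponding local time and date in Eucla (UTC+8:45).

1:10 PM on August 21

Eucla is 20:45 ahead of Haldor.
Shift by the zone difference: 4:25 PM + 20:45 = 1:10 PM on Aug 21 in Eucla.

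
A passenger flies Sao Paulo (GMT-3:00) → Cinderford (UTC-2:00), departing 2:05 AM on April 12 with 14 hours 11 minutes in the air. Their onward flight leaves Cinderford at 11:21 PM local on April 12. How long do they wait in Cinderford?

6 hours 5 minutes

Convert departure to UTC: 2:05 AM + 3:00 = 5:05 AM UTC on Apr 12.
Add 14 hours 11 minutes flight time → 7:16 PM UTC.
Cinderford is UTC−2:00, so local arrival = 7:16 PM − 2:00 = 5:16 PM on Apr 12.
Layover = 11:21 PM − 5:16 PM = 6 hours 5 minutes.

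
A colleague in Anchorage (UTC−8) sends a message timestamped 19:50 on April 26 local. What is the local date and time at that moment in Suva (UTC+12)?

15:50 on April 27

In UTC: 19:50 + 8:00 = 03:50 on Apr 27.
Suva is UTC+12:00: 03:50 + 12:00 = 15:50 on Apr 27.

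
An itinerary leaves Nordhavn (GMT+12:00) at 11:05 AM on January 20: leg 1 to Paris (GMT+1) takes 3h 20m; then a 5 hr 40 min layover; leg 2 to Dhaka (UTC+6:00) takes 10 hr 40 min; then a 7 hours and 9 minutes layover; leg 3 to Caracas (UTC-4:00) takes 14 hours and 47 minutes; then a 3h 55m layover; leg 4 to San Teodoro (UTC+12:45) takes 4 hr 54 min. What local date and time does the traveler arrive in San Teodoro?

2:15 PM on January 22

Convert departure to UTC: 11:05 AM − 12:00 = 11:05 PM UTC on Jan 19.
Add 3 hours and 20 minutes leg 1 → 2:25 AM UTC (Jan 20).
Add 5 hours and 40 minutes layover in Paris → 8:05 AM UTC.
Add 10 hours 40 minutes leg 2 → 6:45 PM UTC.
Add 7 hours and 9 minutes layover in Dhaka → 1:54 AM UTC (Jan 21).
Add 14 hours 47 minutes leg 3 → 4:41 PM UTC.
Add 3 hours and 55 minutes layover in Caracas → 8:36 PM UTC.
Add 4 hours 54 minutes leg 4 → 1:30 AM UTC (Jan 22).
San Teodoro is UTC+12:45, so local arrival = 1:30 AM + 12:45 = 2:15 PM on Jan 22.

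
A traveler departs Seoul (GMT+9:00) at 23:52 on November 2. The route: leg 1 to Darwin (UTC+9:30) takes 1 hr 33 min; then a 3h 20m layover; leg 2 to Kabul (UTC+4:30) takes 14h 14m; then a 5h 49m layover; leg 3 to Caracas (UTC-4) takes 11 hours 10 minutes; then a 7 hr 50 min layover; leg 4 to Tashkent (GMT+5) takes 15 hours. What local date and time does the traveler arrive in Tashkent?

Convert departure to UTC: 23:52 − 9:00 = 14:52 UTC on Nov 2.
Add 1 hour 33 minutes leg 1 → 16:25 UTC.
Add 3 hours 20 minutes layover in Darwin → 19:45 UTC.
Add 14 hours and 14 minutes leg 2 → 09:59 UTC (Nov 3).
Add 5 hours 49 minutes layover in Kabul → 15:48 UTC.
Add 11 hours and 10 minutes leg 3 → 02:58 UTC (Nov 4).
Add 7 hours and 50 minutes layover in Caracas → 10:48 UTC.
Add 15 hours leg 4 → 01:48 UTC (Nov 5).
Tashkent is UTC+5:00, so local arrival = 01:48 + 5:00 = 06:48 on Nov 5.

06:48 on November 5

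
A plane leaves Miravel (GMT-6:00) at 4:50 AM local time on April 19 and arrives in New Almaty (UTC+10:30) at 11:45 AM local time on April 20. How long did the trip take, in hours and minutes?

14 hours 25 minutes

Departure in UTC: 4:50 AM + 6:00 = 10:50 AM on Apr 19.
Arrival in UTC: 11:45 AM − 10:30 = 1:15 AM on Apr 20.
Elapsed = 1:15 AM − 10:50 AM (+1 day) = 14 hours 25 minutes.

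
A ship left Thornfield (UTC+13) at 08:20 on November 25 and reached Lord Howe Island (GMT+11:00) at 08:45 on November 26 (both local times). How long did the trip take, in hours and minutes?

Departure in UTC: 08:20 − 13:00 = 19:20 on Nov 24.
Arrival in UTC: 08:45 − 11:00 = 21:45 on Nov 25.
Elapsed = 21:45 − 19:20 (+1 day) = 26 hours 25 minutes.

26 hours 25 minutes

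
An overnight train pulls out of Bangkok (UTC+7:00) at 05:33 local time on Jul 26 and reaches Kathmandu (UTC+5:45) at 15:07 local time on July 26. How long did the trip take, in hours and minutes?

Departure in UTC: 05:33 − 7:00 = 22:33 on Jul 25.
Arrival in UTC: 15:07 − 5:45 = 09:22 on Jul 26.
Elapsed = 09:22 − 22:33 (+1 day) = 10 hours 49 minutes.

10 hours 49 minutes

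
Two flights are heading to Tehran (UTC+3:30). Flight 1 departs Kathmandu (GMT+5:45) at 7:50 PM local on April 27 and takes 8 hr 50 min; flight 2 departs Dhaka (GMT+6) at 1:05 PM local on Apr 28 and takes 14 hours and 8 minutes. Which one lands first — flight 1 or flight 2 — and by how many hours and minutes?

the first, by 22 hours 18 minutes

Flight 1 in UTC: 7:50 PM − 5:45 = 2:05 PM on Apr 27.
+8 hours and 50 minutes → arrive 10:55 PM UTC on Apr 27.
Flight 2 in UTC: 1:05 PM − 6:00 = 7:05 AM on Apr 28.
+14 hours 8 minutes → arrive 9:13 PM UTC on Apr 28.
Flight 1 lands earlier by 22 hours 18 minutes.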